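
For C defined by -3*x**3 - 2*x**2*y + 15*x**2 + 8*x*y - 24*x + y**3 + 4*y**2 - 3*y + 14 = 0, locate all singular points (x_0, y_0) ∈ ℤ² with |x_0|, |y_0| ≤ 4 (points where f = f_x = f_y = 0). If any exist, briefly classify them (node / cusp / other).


Singular points: {(2, -1)}; classification: node.

Compute partial derivatives:
  f_x = -9*x**2 - 4*x*y + 30*x + 8*y - 24.
  f_y = -2*x**2 + 8*x + 3*y**2 + 8*y - 3.
Scan x_0 ∈ {−4, ..., 4}. For each x_0, f_y(x_0, y) is a polynomial in y; find its integer roots y ∈ {−4, ..., 4}, then test f_x and f at those candidates.
  x = -4: f_y(-4, y) = 3*y**2 + 8*y - 67; no integer root y with |y| ≤ 4.
  x = -3: f_y(-3, y) = 3*y**2 + 8*y - 45; no integer root y with |y| ≤ 4.
  x = -2: f_y(-2, y) = 3*y**2 + 8*y - 27; no integer root y with |y| ≤ 4.
  x = -1: f_y(-1, y) = 3*y**2 + 8*y - 13; no integer root y with |y| ≤ 4.
  x = 0: f_y(0, y) = 3*y**2 + 8*y - 3; vanishes at y ∈ {-3}. (0, -3): f_x = -48 ≠ 0.
  x = 1: f_y(1, y) = 3*y**2 + 8*y + 3; no integer root y with |y| ≤ 4.
  x = 2: f_y(2, y) = 3*y**2 + 8*y + 5; vanishes at y ∈ {-1}. (2, -1): f_x = 0, f = 0 — SINGULAR.
  x = 3: f_y(3, y) = 3*y**2 + 8*y + 3; no integer root y with |y| ≤ 4.
  x = 4: f_y(4, y) = 3*y**2 + 8*y - 3; vanishes at y ∈ {-3}. (4, -3): f_x = -24 ≠ 0.
Only singular point on the grid: (2, -1).
Classify: substitute x = 2 + u, y = -1 + v and expand: f = -3*u**3 - 2*u**2*v - u**2 + v**3 + v**2.
No constant or linear terms (consistent with a singular point). Quadratic part: -u**2 + v**2. Cubic part: -3*u**3 - 2*u**2*v + v**3.
The quadratic part v**2 - u**2 = (v − u)(v + u) splits into two distinct linear factors, so there are two distinct tangent lines y − -1 = ±(x − 2) — this is a node (ordinary double point).
Classification: node.


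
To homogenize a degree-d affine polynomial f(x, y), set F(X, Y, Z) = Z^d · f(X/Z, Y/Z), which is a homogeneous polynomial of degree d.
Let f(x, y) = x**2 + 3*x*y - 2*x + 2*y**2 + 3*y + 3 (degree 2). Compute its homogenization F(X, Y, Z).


F(X, Y, Z) = X**2 + 3*X*Y - 2*X*Z + 2*Y**2 + 3*Y*Z + 3*Z**2

deg(f) = 2.
Substitute x = X/Z, y = Y/Z into f, then multiply by Z^2.
  monomial 1·x^2·y^0 ↦ 1·X^2·Y^0·Z^0.
  monomial 3·x^1·y^1 ↦ 3·X^1·Y^1·Z^0.
  monomial -2·x^1·y^0 ↦ -2·X^1·Y^0·Z^1.
  monomial 2·x^0·y^2 ↦ 2·X^0·Y^2·Z^0.
  monomial 3·x^0·y^1 ↦ 3·X^0·Y^1·Z^1.
  monomial 3·x^0·y^0 ↦ 3·X^0·Y^0·Z^2.
Collecting: F(X, Y, Z) = X**2 + 3*X*Y - 2*X*Z + 2*Y**2 + 3*Y*Z + 3*Z**2.


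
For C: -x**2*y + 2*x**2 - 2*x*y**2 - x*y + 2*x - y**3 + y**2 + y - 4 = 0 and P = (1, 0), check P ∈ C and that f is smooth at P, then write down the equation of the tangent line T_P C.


Tangent line at P: 6*x - y - 6 = 0.

Step 1: f(1, 0) = 0, so P lies on C.
Step 2: partial derivatives
  f_x(x, y) = -2*x*y + 4*x - 2*y**2 - y + 2, f_y(x, y) = -x**2 - 4*x*y - x - 3*y**2 + 2*y + 1.
  f_x(P) = 6, f_y(P) = -1 (gradient nonzero, so P is smooth).
Step 3: tangent line at P: 6·(x − 1) + -1·(y − 0) = 0.
Expanding: 6*x - y - 6 = 0.


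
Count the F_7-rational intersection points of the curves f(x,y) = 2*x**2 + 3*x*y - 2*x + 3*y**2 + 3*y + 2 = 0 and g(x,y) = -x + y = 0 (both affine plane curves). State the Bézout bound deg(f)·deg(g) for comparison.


Common zeros: {(3, 3)}; count = 1; Bézout bound = 2.

deg(f) = 2, deg(g) = 1, so Bézout bound = 2.
Scan x ∈ F_7. For each x, list the y ∈ F_7 with f(x, y) ≡ 0 and those with g(x, y) ≡ 0 (mod 7); the common zeros in that column are the intersection.
  x = 0: f ≡ 0 at y ∈ ∅; g ≡ 0 at y ∈ {0}; common: ∅.
  x = 1: f ≡ 0 at y ∈ ∅; g ≡ 0 at y ∈ {1}; common: ∅.
  x = 2: f ≡ 0 at y ∈ {5, 6}; g ≡ 0 at y ∈ {2}; common: ∅.
  x = 3: f ≡ 0 at y ∈ {0, 3}; g ≡ 0 at y ∈ {3}; common: {3}.
  x = 4: f ≡ 0 at y ∈ {3, 6}; g ≡ 0 at y ∈ {4}; common: ∅.
  x = 5: f ≡ 0 at y ∈ {0, 1}; g ≡ 0 at y ∈ {5}; common: ∅.
  x = 6: f ≡ 0 at y ∈ ∅; g ≡ 0 at y ∈ {6}; common: ∅.
Collecting: common zeros = {(3, 3)}, so the count is 1.
Comparison with the Bézout bound: 1 ≤ 2 = deg(f)·deg(g), as expected for curves with no common component (the affine F_7-count falls short of the bound because intersections may lie at infinity, over extension fields, or carry multiplicity).


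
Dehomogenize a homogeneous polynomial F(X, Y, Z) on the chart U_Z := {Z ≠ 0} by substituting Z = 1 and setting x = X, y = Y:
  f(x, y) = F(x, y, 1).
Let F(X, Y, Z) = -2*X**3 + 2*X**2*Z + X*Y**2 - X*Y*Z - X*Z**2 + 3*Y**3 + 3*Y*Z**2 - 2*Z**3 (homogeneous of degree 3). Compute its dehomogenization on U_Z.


f(x, y) = -2*x**3 + 2*x**2 + x*y**2 - x*y - x + 3*y**3 + 3*y - 2

On U_Z we set Z = 1. Each monomial c·X^i·Y^j·Z^k in F becomes c·x^i·y^j·1^k = c·x^i·y^j.
Substituting Z = 1: F(X, Y, 1) = -2*x**3 + 2*x**2 + x*y**2 - x*y - x + 3*y**3 + 3*y - 2.
Note: deg(f) ≤ deg(F) = 3; strict inequality happens when F is divisible by Z (lost terms).


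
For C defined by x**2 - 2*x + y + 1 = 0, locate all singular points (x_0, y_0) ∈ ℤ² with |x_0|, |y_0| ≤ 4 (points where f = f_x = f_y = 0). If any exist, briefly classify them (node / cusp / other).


No singular points in the scanned grid; C is smooth there.

Compute partial derivatives:
  f_x = 2*x - 2.
  f_y = 1.
f_y = 1 is a nonzero constant, so f_y never vanishes: no point (x, y) can satisfy f = f_x = f_y = 0. In particular no (x, y) ∈ {−4, ..., 4}² is singular; the curve is smooth.


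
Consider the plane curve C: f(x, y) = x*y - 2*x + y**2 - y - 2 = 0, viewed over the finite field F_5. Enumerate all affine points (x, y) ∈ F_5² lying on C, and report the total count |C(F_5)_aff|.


Affine F_5-points: {(0, 2), (0, 4), (1, 2), (1, 3), (2, 2), (3, 1), (3, 2), (4, 0), (4, 2)}; count = 9.

For each of the 25 pairs (x, y) ∈ F_5², evaluate f(x, y) mod 5. Record the zeros.
  x = 0: [0↦3, 1↦3, 2↦0, 3↦4, 4↦0]  zeros at y ∈ {2, 4}
  x = 1: [0↦1, 1↦2, 2↦0, 3↦0, 4↦2]  zeros at y ∈ {2, 3}
  x = 2: [0↦4, 1↦1, 2↦0, 3↦1, 4↦4]  zeros at y ∈ {2}
  x = 3: [0↦2, 1↦0, 2↦0, 3↦2, 4↦1]  zeros at y ∈ {1, 2}
  x = 4: [0↦0, 1↦4, 2↦0, 3↦3, 4↦3]  zeros at y ∈ {0, 2}
Collecting zeros: affine points = {(0, 2), (0, 4), (1, 2), (1, 3), (2, 2), (3, 1), (3, 2), (4, 0), (4, 2)}.
Total count |C(F_5)_aff| = 9.


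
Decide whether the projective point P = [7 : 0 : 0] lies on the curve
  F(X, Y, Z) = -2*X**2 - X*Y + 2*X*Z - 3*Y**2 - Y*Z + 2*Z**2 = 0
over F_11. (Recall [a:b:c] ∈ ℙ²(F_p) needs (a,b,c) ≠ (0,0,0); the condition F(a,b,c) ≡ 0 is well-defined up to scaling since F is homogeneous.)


F(7,0,0) ≡ 1 (mod 11); P is NOT on the curve.

Evaluate F(7, 0, 0) term-by-term (mod 11).
  -2*X**2 ↦ -2·49·1·1 = -98
  -X*Y ↦ -1·7·0·1 = 0
  2*X*Z ↦ 2·7·1·0 = 0
  -3*Y**2 ↦ -3·1·0·1 = 0
  -Y*Z ↦ -1·1·0·0 = 0
  2*Z**2 ↦ 2·1·1·0 = 0
Sum: F(7, 0, 0) = (-98) + (0) + (0) + (0) + (0) + (0) = -98.
Reducing mod 11: -98 ≡ 1 (mod 11).
Since F(a, b, c) ≡ 1 ≠ 0 (mod 11), P does NOT lie on the curve.


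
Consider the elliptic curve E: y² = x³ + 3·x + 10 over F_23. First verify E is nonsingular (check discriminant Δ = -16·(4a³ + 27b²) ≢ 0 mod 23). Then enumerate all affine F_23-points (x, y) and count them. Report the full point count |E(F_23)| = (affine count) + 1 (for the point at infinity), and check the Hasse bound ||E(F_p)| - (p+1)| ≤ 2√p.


Affine points = {(2, 1), (2, 22), (3, 0), (5, 9), (5, 14), (7, 11), (7, 12), (12, 7), (12, 16), (14, 6), (14, 17), (15, 7), (15, 16), (17, 11), (17, 12), (18, 10), (18, 13), (19, 7), (19, 16), (22, 11), (22, 12)}; affine count = 21; |E(F_23)| = 22.

Discriminant check: Δ ∝ 4a³ + 27b² = 4·3³ + 27·10² = 4·27 + 27·100 ≡ 2 (mod 23). Nonzero ⇒ E is nonsingular.
For each x ∈ F_23, compute rhs = x³ + 3·x + 10 mod 23, then count y ∈ F_23 with y² ≡ rhs.
  x = 0: rhs = 10, matching y values: none (0 points).
  x = 1: rhs = 14, matching y values: none (0 points).
  x = 2: rhs = 1, matching y values: 1, 22 (2 points).
  x = 3: rhs = 0, matching y values: 0 (1 points).
  x = 4: rhs = 17, matching y values: none (0 points).
  x = 5: rhs = 12, matching y values: 9, 14 (2 points).
  x = 6: rhs = 14, matching y values: none (0 points).
  x = 7: rhs = 6, matching y values: 11, 12 (2 points).
  x = 8: rhs = 17, matching y values: none (0 points).
  x = 9: rhs = 7, matching y values: none (0 points).
  x = 10: rhs = 5, matching y values: none (0 points).
  x = 11: rhs = 17, matching y values: none (0 points).
  x = 12: rhs = 3, matching y values: 7, 16 (2 points).
  x = 13: rhs = 15, matching y values: none (0 points).
  x = 14: rhs = 13, matching y values: 6, 17 (2 points).
  x = 15: rhs = 3, matching y values: 7, 16 (2 points).
  x = 16: rhs = 14, matching y values: none (0 points).
  x = 17: rhs = 6, matching y values: 11, 12 (2 points).
  x = 18: rhs = 8, matching y values: 10, 13 (2 points).
  x = 19: rhs = 3, matching y values: 7, 16 (2 points).
  x = 20: rhs = 20, matching y values: none (0 points).
  x = 21: rhs = 19, matching y values: none (0 points).
  x = 22: rhs = 6, matching y values: 11, 12 (2 points).
Total affine count: 21.
Full point count |E(F_23)| = 21 + 1 = 22.
Hasse bound: |22 − (23+1)| = |-2| = 2 ≤ 2√23 ≈ 9.5917 ✓.


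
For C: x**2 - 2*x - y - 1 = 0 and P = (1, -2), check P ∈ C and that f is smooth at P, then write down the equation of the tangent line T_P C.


Tangent line at P: -y - 2 = 0.

Step 1: f(1, -2) = 0, so P lies on C.
Step 2: partial derivatives
  f_x(x, y) = 2*x - 2, f_y(x, y) = -1.
  f_x(P) = 0, f_y(P) = -1 (gradient nonzero, so P is smooth).
Step 3: tangent line at P: 0·(x − 1) + -1·(y − -2) = 0.
Expanding: -y - 2 = 0.


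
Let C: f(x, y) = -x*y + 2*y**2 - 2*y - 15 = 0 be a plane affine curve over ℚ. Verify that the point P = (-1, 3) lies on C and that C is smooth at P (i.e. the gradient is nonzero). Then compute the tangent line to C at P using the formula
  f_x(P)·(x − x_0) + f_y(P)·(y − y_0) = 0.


Tangent line at P: -3*x + 11*y - 36 = 0.

Step 1: f(-1, 3) = 0, so P lies on C.
Step 2: partial derivatives
  f_x(x, y) = -y, f_y(x, y) = -x + 4*y - 2.
  f_x(P) = -3, f_y(P) = 11 (gradient nonzero, so P is smooth).
Step 3: tangent line at P: -3·(x − -1) + 11·(y − 3) = 0.
Expanding: -3*x + 11*y - 36 = 0.


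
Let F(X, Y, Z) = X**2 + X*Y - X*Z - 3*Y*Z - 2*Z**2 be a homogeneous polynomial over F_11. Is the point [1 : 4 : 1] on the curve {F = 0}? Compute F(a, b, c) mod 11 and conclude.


F(1,4,1) ≡ 1 (mod 11); P is NOT on the curve.

Evaluate F(1, 4, 1) term-by-term (mod 11).
  X**2 ↦ 1·1·1·1 = 1
  X*Y ↦ 1·1·4·1 = 4
  -X*Z ↦ -1·1·1·1 = -1
  -3*Y*Z ↦ -3·1·4·1 = -12
  -2*Z**2 ↦ -2·1·1·1 = -2
Sum: F(1, 4, 1) = (1) + (4) + (-1) + (-12) + (-2) = -10.
Reducing mod 11: -10 ≡ 1 (mod 11).
Since F(a, b, c) ≡ 1 ≠ 0 (mod 11), P does NOT lie on the curve.


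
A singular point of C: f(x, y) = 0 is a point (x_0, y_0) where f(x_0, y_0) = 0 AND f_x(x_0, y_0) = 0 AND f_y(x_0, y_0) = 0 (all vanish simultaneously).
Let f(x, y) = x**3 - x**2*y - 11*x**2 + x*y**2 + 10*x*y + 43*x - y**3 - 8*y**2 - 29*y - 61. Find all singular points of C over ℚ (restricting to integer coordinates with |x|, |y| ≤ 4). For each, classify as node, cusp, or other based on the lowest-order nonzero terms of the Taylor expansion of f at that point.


Singular points: {(3, -2)}; classification: cusp.

Compute partial derivatives:
  f_x = 3*x**2 - 2*x*y - 22*x + y**2 + 10*y + 43.
  f_y = -x**2 + 2*x*y + 10*x - 3*y**2 - 16*y - 29.
Scan x_0 ∈ {−4, ..., 4}. For each x_0, f_y(x_0, y) is a polynomial in y; find its integer roots y ∈ {−4, ..., 4}, then test f_x and f at those candidates.
  x = -4: f_y(-4, y) = -3*y**2 - 24*y - 85; no integer root y with |y| ≤ 4.
  x = -3: f_y(-3, y) = -3*y**2 - 22*y - 68; no integer root y with |y| ≤ 4.
  x = -2: f_y(-2, y) = -3*y**2 - 20*y - 53; no integer root y with |y| ≤ 4.
  x = -1: f_y(-1, y) = -3*y**2 - 18*y - 40; no integer root y with |y| ≤ 4.
  x = 0: f_y(0, y) = -3*y**2 - 16*y - 29; no integer root y with |y| ≤ 4.
  x = 1: f_y(1, y) = -3*y**2 - 14*y - 20; no integer root y with |y| ≤ 4.
  x = 2: f_y(2, y) = -3*y**2 - 12*y - 13; no integer root y with |y| ≤ 4.
  x = 3: f_y(3, y) = -3*y**2 - 10*y - 8; vanishes at y ∈ {-2}. (3, -2): f_x = 0, f = 0 — SINGULAR.
  x = 4: f_y(4, y) = -3*y**2 - 8*y - 5; vanishes at y ∈ {-1}. (4, -1): f_x = 2 ≠ 0.
Only singular point on the grid: (3, -2).
Classify: substitute x = 3 + u, y = -2 + v and expand: f = u**3 - u**2*v + u*v**2 - v**3 + v**2.
No constant or linear terms (consistent with a singular point). Quadratic part: v**2. Cubic part: u**3 - u**2*v + u*v**2 - v**3.
The quadratic part v**2 is a perfect square, so there is a single (double) tangent line v = 0, i.e. y = -2. Restricting the cubic part to that line (v = 0) leaves u**3 ≠ 0, so f is not divisible by v and the branch is v² ≈ -u**3 to lowest order — this is a cusp.
Classification: cusp.


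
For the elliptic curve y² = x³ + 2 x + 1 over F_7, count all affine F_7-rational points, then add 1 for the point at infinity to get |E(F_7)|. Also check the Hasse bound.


Affine points = {(0, 1), (0, 6), (1, 2), (1, 5)}; affine count = 4; |E(F_7)| = 5.

Discriminant check: Δ ∝ 4a³ + 27b² = 4·2³ + 27·1² = 4·8 + 27·1 ≡ 3 (mod 7). Nonzero ⇒ E is nonsingular.
For each x ∈ F_7, compute rhs = x³ + 2·x + 1 mod 7, then count y ∈ F_7 with y² ≡ rhs.
  x = 0: rhs = 1, matching y values: 1, 6 (2 points).
  x = 1: rhs = 4, matching y values: 2, 5 (2 points).
  x = 2: rhs = 6, matching y values: none (0 points).
  x = 3: rhs = 6, matching y values: none (0 points).
  x = 4: rhs = 3, matching y values: none (0 points).
  x = 5: rhs = 3, matching y values: none (0 points).
  x = 6: rhs = 5, matching y values: none (0 points).
Total affine count: 4.
Full point count |E(F_7)| = 4 + 1 = 5.
Hasse bound: |5 − (7+1)| = |-3| = 3 ≤ 2√7 ≈ 5.2915 ✓.


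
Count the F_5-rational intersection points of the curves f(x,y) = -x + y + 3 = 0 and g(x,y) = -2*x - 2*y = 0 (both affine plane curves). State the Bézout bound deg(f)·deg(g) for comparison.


Common zeros: {(4, 1)}; count = 1; Bézout bound = 1.

deg(f) = 1, deg(g) = 1, so Bézout bound = 1.
Scan x ∈ F_5. For each x, list the y ∈ F_5 with f(x, y) ≡ 0 and those with g(x, y) ≡ 0 (mod 5); the common zeros in that column are the intersection.
  x = 0: f ≡ 0 at y ∈ {2}; g ≡ 0 at y ∈ {0}; common: ∅.
  x = 1: f ≡ 0 at y ∈ {3}; g ≡ 0 at y ∈ {4}; common: ∅.
  x = 2: f ≡ 0 at y ∈ {4}; g ≡ 0 at y ∈ {3}; common: ∅.
  x = 3: f ≡ 0 at y ∈ {0}; g ≡ 0 at y ∈ {2}; common: ∅.
  x = 4: f ≡ 0 at y ∈ {1}; g ≡ 0 at y ∈ {1}; common: {1}.
Collecting: common zeros = {(4, 1)}, so the count is 1.
Comparison with the Bézout bound: 1 ≤ 1 = deg(f)·deg(g), as expected for curves with no common component (the bound is attained).


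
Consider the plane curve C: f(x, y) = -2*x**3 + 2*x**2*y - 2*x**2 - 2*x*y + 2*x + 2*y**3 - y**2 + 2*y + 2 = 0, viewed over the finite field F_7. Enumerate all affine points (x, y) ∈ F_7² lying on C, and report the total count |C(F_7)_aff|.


Affine F_7-points: {(1, 0), (3, 1), (3, 5), (5, 1), (5, 5), (6, 0), (6, 1), (6, 3)}; count = 8.

For each of the 49 pairs (x, y) ∈ F_7², evaluate f(x, y) mod 7. Record the zeros.
  x = 0: [0↦2, 1↦5, 2↦4, 3↦4, 4↦3, 5↦6, 6↦4]  zeros at y ∈ ∅
  x = 1: [0↦0, 1↦3, 2↦2, 3↦2, 4↦1, 5↦4, 6↦2]  zeros at y ∈ {0}
  x = 2: [0↦3, 1↦3, 2↦6, 3↦3, 4↦6, 5↦6, 6↦1]  zeros at y ∈ ∅
  x = 3: [0↦6, 1↦0, 2↦4, 3↦2, 4↦6, 5↦0, 6↦3]  zeros at y ∈ {1, 5}
  x = 4: [0↦4, 1↦3, 2↦5, 3↦1, 4↦3, 5↦2, 6↦3]  zeros at y ∈ ∅
  x = 5: [0↦6, 1↦0, 2↦4, 3↦2, 4↦6, 5↦0, 6↦3]  zeros at y ∈ {1, 5}
  x = 6: [0↦0, 1↦0, 2↦3, 3↦0, 4↦3, 5↦3, 6↦5]  zeros at y ∈ {0, 1, 3}
Collecting zeros: affine points = {(1, 0), (3, 1), (3, 5), (5, 1), (5, 5), (6, 0), (6, 1), (6, 3)}.
Total count |C(F_7)_aff| = 8.


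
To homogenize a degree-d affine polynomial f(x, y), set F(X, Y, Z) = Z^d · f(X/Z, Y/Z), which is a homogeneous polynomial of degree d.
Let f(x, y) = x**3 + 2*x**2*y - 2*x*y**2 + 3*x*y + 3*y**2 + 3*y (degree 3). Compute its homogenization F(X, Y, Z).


F(X, Y, Z) = X**3 + 2*X**2*Y - 2*X*Y**2 + 3*X*Y*Z + 3*Y**2*Z + 3*Y*Z**2

deg(f) = 3.
Substitute x = X/Z, y = Y/Z into f, then multiply by Z^3.
  monomial 1·x^3·y^0 ↦ 1·X^3·Y^0·Z^0.
  monomial 2·x^2·y^1 ↦ 2·X^2·Y^1·Z^0.
  monomial -2·x^1·y^2 ↦ -2·X^1·Y^2·Z^0.
  monomial 3·x^1·y^1 ↦ 3·X^1·Y^1·Z^1.
  monomial 3·x^0·y^2 ↦ 3·X^0·Y^2·Z^1.
  monomial 3·x^0·y^1 ↦ 3·X^0·Y^1·Z^2.
Collecting: F(X, Y, Z) = X**3 + 2*X**2*Y - 2*X*Y**2 + 3*X*Y*Z + 3*Y**2*Z + 3*Y*Z**2.


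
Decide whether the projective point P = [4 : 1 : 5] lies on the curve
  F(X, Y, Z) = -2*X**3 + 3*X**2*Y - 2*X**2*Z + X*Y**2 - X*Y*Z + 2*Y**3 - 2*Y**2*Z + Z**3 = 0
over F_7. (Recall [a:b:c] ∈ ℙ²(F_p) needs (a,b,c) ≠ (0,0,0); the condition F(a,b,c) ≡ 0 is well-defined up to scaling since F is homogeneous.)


F(4,1,5) ≡ 1 (mod 7); P is NOT on the curve.

Evaluate F(4, 1, 5) term-by-term (mod 7).
  -2*X**3 ↦ -2·64·1·1 = -128
  3*X**2*Y ↦ 3·16·1·1 = 48
  -2*X**2*Z ↦ -2·16·1·5 = -160
  X*Y**2 ↦ 1·4·1·1 = 4
  -X*Y*Z ↦ -1·4·1·5 = -20
  2*Y**3 ↦ 2·1·1·1 = 2
  -2*Y**2*Z ↦ -2·1·1·5 = -10
  Z**3 ↦ 1·1·1·125 = 125
Sum: F(4, 1, 5) = (-128) + (48) + (-160) + (4) + (-20) + (2) + (-10) + (125) = -139.
Reducing mod 7: -139 ≡ 1 (mod 7).
Since F(a, b, c) ≡ 1 ≠ 0 (mod 7), P does NOT lie on the curve.


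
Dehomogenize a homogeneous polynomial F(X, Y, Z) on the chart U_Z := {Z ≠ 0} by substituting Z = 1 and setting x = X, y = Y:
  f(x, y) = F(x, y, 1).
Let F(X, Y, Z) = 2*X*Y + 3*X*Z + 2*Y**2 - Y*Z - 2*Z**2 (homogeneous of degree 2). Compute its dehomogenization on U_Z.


f(x, y) = 2*x*y + 3*x + 2*y**2 - y - 2

On U_Z we set Z = 1. Each monomial c·X^i·Y^j·Z^k in F becomes c·x^i·y^j·1^k = c·x^i·y^j.
Substituting Z = 1: F(X, Y, 1) = 2*x*y + 3*x + 2*y**2 - y - 2.
Note: deg(f) ≤ deg(F) = 2; strict inequality happens when F is divisible by Z (lost terms).


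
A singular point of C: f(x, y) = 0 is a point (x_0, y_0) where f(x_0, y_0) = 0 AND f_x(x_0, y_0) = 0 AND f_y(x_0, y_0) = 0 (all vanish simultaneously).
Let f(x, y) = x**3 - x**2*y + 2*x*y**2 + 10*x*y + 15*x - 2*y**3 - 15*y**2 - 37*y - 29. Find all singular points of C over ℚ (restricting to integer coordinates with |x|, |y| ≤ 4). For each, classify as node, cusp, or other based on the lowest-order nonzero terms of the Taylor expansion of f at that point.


Singular points: {(-1, -3)}; classification: cusp.

Compute partial derivatives:
  f_x = 3*x**2 - 2*x*y + 2*y**2 + 10*y + 15.
  f_y = -x**2 + 4*x*y + 10*x - 6*y**2 - 30*y - 37.
Scan x_0 ∈ {−4, ..., 4}. For each x_0, f_y(x_0, y) is a polynomial in y; find its integer roots y ∈ {−4, ..., 4}, then test f_x and f at those candidates.
  x = -4: f_y(-4, y) = -6*y**2 - 46*y - 93; no integer root y with |y| ≤ 4.
  x = -3: f_y(-3, y) = -6*y**2 - 42*y - 76; no integer root y with |y| ≤ 4.
  x = -2: f_y(-2, y) = -6*y**2 - 38*y - 61; no integer root y with |y| ≤ 4.
  x = -1: f_y(-1, y) = -6*y**2 - 34*y - 48; vanishes at y ∈ {-3}. (-1, -3): f_x = 0, f = 0 — SINGULAR.
  x = 0: f_y(0, y) = -6*y**2 - 30*y - 37; no integer root y with |y| ≤ 4.
  x = 1: f_y(1, y) = -6*y**2 - 26*y - 28; vanishes at y ∈ {-2}. (1, -2): f_x = 10 ≠ 0.
  x = 2: f_y(2, y) = -6*y**2 - 22*y - 21; no integer root y with |y| ≤ 4.
  x = 3: f_y(3, y) = -6*y**2 - 18*y - 16; no integer root y with |y| ≤ 4.
  x = 4: f_y(4, y) = -6*y**2 - 14*y - 13; no integer root y with |y| ≤ 4.
Only singular point on the grid: (-1, -3).
Classify: substitute x = -1 + u, y = -3 + v and expand: f = u**3 - u**2*v + 2*u*v**2 - 2*v**3 + v**2.
No constant or linear terms (consistent with a singular point). Quadratic part: v**2. Cubic part: u**3 - u**2*v + 2*u*v**2 - 2*v**3.
The quadratic part v**2 is a perfect square, so there is a single (double) tangent line v = 0, i.e. y = -3. Restricting the cubic part to that line (v = 0) leaves u**3 ≠ 0, so f is not divisible by v and the branch is v² ≈ -u**3 to lowest order — this is a cusp.
Classification: cusp.


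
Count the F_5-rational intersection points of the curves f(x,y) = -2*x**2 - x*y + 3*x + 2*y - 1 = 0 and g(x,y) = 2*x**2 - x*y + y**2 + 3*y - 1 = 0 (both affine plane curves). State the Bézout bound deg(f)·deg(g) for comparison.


Common zeros: ∅; count = 0; Bézout bound = 4.

deg(f) = 2, deg(g) = 2, so Bézout bound = 4.
Scan x ∈ F_5. For each x, list the y ∈ F_5 with f(x, y) ≡ 0 and those with g(x, y) ≡ 0 (mod 5); the common zeros in that column are the intersection.
  x = 0: f ≡ 0 at y ∈ {3}; g ≡ 0 at y ∈ ∅; common: ∅.
  x = 1: f ≡ 0 at y ∈ {0}; g ≡ 0 at y ∈ {4}; common: ∅.
  x = 2: f ≡ 0 at y ∈ ∅; g ≡ 0 at y ∈ ∅; common: ∅.
  x = 3: f ≡ 0 at y ∈ {0}; g ≡ 0 at y ∈ ∅; common: ∅.
  x = 4: f ≡ 0 at y ∈ {2}; g ≡ 0 at y ∈ ∅; common: ∅.
Collecting: common zeros = ∅, so the count is 0.
Comparison with the Bézout bound: 0 ≤ 4 = deg(f)·deg(g), as expected for curves with no common component (the affine F_5-count falls short of the bound because intersections may lie at infinity, over extension fields, or carry multiplicity).


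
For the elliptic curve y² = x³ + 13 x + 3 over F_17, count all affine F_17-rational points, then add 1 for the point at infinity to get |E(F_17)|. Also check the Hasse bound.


Affine points = {(1, 0), (3, 1), (3, 16), (4, 0), (6, 5), (6, 12), (9, 4), (9, 13), (11, 7), (11, 10), (12, 0)}; affine count = 11; |E(F_17)| = 12.

Discriminant check: Δ ∝ 4a³ + 27b² = 4·13³ + 27·3² = 4·2197 + 27·9 ≡ 4 (mod 17). Nonzero ⇒ E is nonsingular.
For each x ∈ F_17, compute rhs = x³ + 13·x + 3 mod 17, then count y ∈ F_17 with y² ≡ rhs.
  x = 0: rhs = 3, matching y values: none (0 points).
  x = 1: rhs = 0, matching y values: 0 (1 points).
  x = 2: rhs = 3, matching y values: none (0 points).
  x = 3: rhs = 1, matching y values: 1, 16 (2 points).
  x = 4: rhs = 0, matching y values: 0 (1 points).
  x = 5: rhs = 6, matching y values: none (0 points).
  x = 6: rhs = 8, matching y values: 5, 12 (2 points).
  x = 7: rhs = 12, matching y values: none (0 points).
  x = 8: rhs = 7, matching y values: none (0 points).
  x = 9: rhs = 16, matching y values: 4, 13 (2 points).
  x = 10: rhs = 11, matching y values: none (0 points).
  x = 11: rhs = 15, matching y values: 7, 10 (2 points).
  x = 12: rhs = 0, matching y values: 0 (1 points).
  x = 13: rhs = 6, matching y values: none (0 points).
  x = 14: rhs = 5, matching y values: none (0 points).
  x = 15: rhs = 3, matching y values: none (0 points).
  x = 16: rhs = 6, matching y values: none (0 points).
Total affine count: 11.
Full point count |E(F_17)| = 11 + 1 = 12.
Hasse bound: |12 − (17+1)| = |-6| = 6 ≤ 2√17 ≈ 8.2462 ✓.


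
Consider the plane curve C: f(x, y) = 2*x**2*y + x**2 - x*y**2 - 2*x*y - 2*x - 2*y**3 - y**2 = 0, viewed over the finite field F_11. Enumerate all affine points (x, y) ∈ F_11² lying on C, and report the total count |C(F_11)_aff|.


Affine F_11-points: {(0, 0), (0, 5), (2, 0), (3, 10), (4, 8), (4, 9), (5, 2), (6, 8), (7, 10), (8, 2), (10, 9)}; count = 11.

For each of the 121 pairs (x, y) ∈ F_11², evaluate f(x, y) mod 11. Record the zeros.
  x = 0: [0↦0, 1↦8, 2↦2, 3↦3, 4↦10, 5↦0, 6↦5, 7↦2, 8↦1, 9↦1, 10↦1]  zeros at y ∈ {0, 5}
  x = 1: [0↦10, 1↦6, 2↦8, 3↦4, 4↦4, 5↦7, 6↦1, 7↦7, 8↦2, 9↦7, 10↦10]  zeros at y ∈ ∅
  x = 2: [0↦0, 1↦10, 2↦2, 3↦8, 4↦5, 5↦3, 6↦1, 7↦9, 8↦4, 9↦7, 10↦6]  zeros at y ∈ {0}
  x = 3: [0↦3, 1↦9, 2↦6, 3↦4, 4↦2, 5↦10, 6↦5, 7↦8, 8↦7, 9↦1, 10↦0]  zeros at y ∈ {10}
  x = 4: [0↦8, 1↦3, 2↦9, 3↦3, 4↦6, 5↦6, 6↦2, 7↦4, 8↦0, 9↦0, 10↦3]  zeros at y ∈ {8, 9}
  x = 5: [0↦4, 1↦3, 2↦0, 3↦5, 4↦6, 5↦2, 6↦3, 7↦8, 8↦5, 9↦4, 10↦4]  zeros at y ∈ {2}
  x = 6: [0↦2, 1↦9, 2↦1, 3↦10, 4↦2, 5↦9, 6↦8, 7↦9, 8↦0, 9↦2, 10↦3]  zeros at y ∈ {8}
  x = 7: [0↦2, 1↦10, 2↦1, 3↦7, 4↦5, 5↦5, 6↦6, 7↦7, 8↦7, 9↦5, 10↦0]  zeros at y ∈ {10}
  x = 8: [0↦4, 1↦6, 2↦0, 3↦7, 4↦4, 5↦1, 6↦8, 7↦2, 8↦4, 9↦2, 10↦6]  zeros at y ∈ {2}
  x = 9: [0↦8, 1↦8, 2↦9, 3↦10, 4↦10, 5↦8, 6↦3, 7↦5, 8↦2, 9↦4, 10↦10]  zeros at y ∈ ∅
  x = 10: [0↦3, 1↦5, 2↦6, 3↦5, 4↦1, 5↦4, 6↦2, 7↦5, 8↦1, 9↦0, 10↦1]  zeros at y ∈ {9}
Collecting zeros: affine points = {(0, 0), (0, 5), (2, 0), (3, 10), (4, 8), (4, 9), (5, 2), (6, 8), (7, 10), (8, 2), (10, 9)}.
Total count |C(F_11)_aff| = 11.


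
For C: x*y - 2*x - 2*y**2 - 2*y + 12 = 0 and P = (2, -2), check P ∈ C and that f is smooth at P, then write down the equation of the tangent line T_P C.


Tangent line at P: -4*x + 8*y + 24 = 0.

Step 1: f(2, -2) = 0, so P lies on C.
Step 2: partial derivatives
  f_x(x, y) = y - 2, f_y(x, y) = x - 4*y - 2.
  f_x(P) = -4, f_y(P) = 8 (gradient nonzero, so P is smooth).
Step 3: tangent line at P: -4·(x − 2) + 8·(y − -2) = 0.
Expanding: -4*x + 8*y + 24 = 0.


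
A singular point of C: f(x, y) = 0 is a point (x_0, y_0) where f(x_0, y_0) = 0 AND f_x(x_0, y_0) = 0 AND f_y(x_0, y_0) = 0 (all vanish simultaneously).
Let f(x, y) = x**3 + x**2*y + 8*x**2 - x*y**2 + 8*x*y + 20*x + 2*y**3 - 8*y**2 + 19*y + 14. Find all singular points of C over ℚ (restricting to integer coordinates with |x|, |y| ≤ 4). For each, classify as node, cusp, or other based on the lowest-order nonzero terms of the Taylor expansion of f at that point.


Singular points: {(-3, 1)}; classification: cusp.

Compute partial derivatives:
  f_x = 3*x**2 + 2*x*y + 16*x - y**2 + 8*y + 20.
  f_y = x**2 - 2*x*y + 8*x + 6*y**2 - 16*y + 19.
Scan x_0 ∈ {−4, ..., 4}. For each x_0, f_y(x_0, y) is a polynomial in y; find its integer roots y ∈ {−4, ..., 4}, then test f_x and f at those candidates.
  x = -4: f_y(-4, y) = 6*y**2 - 8*y + 3; no integer root y with |y| ≤ 4.
  x = -3: f_y(-3, y) = 6*y**2 - 10*y + 4; vanishes at y ∈ {1}. (-3, 1): f_x = 0, f = 0 — SINGULAR.
  x = -2: f_y(-2, y) = 6*y**2 - 12*y + 7; no integer root y with |y| ≤ 4.
  x = -1: f_y(-1, y) = 6*y**2 - 14*y + 12; no integer root y with |y| ≤ 4.
  x = 0: f_y(0, y) = 6*y**2 - 16*y + 19; no integer root y with |y| ≤ 4.
  x = 1: f_y(1, y) = 6*y**2 - 18*y + 28; no integer root y with |y| ≤ 4.
  x = 2: f_y(2, y) = 6*y**2 - 20*y + 39; no integer root y with |y| ≤ 4.
  x = 3: f_y(3, y) = 6*y**2 - 22*y + 52; no integer root y with |y| ≤ 4.
  x = 4: f_y(4, y) = 6*y**2 - 24*y + 67; no integer root y with |y| ≤ 4.
Only singular point on the grid: (-3, 1).
Classify: substitute x = -3 + u, y = 1 + v and expand: f = u**3 + u**2*v - u*v**2 + 2*v**3 + v**2.
No constant or linear terms (consistent with a singular point). Quadratic part: v**2. Cubic part: u**3 + u**2*v - u*v**2 + 2*v**3.
The quadratic part v**2 is a perfect square, so there is a single (double) tangent line v = 0, i.e. y = 1. Restricting the cubic part to that line (v = 0) leaves u**3 ≠ 0, so f is not divisible by v and the branch is v² ≈ -u**3 to lowest order — this is a cusp.
Classification: cusp.


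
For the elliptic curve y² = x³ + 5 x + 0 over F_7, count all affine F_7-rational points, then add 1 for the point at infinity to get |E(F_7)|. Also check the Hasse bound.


Affine points = {(0, 0), (2, 2), (2, 5), (3, 0), (4, 0), (6, 1), (6, 6)}; affine count = 7; |E(F_7)| = 8.

Discriminant check: Δ ∝ 4a³ + 27b² = 4·5³ + 27·0² = 4·125 + 27·0 ≡ 3 (mod 7). Nonzero ⇒ E is nonsingular.
For each x ∈ F_7, compute rhs = x³ + 5·x + 0 mod 7, then count y ∈ F_7 with y² ≡ rhs.
  x = 0: rhs = 0, matching y values: 0 (1 points).
  x = 1: rhs = 6, matching y values: none (0 points).
  x = 2: rhs = 4, matching y values: 2, 5 (2 points).
  x = 3: rhs = 0, matching y values: 0 (1 points).
  x = 4: rhs = 0, matching y values: 0 (1 points).
  x = 5: rhs = 3, matching y values: none (0 points).
  x = 6: rhs = 1, matching y values: 1, 6 (2 points).
Total affine count: 7.
Full point count |E(F_7)| = 7 + 1 = 8.
Hasse bound: |8 − (7+1)| = |0| = 0 ≤ 2√7 ≈ 5.2915 ✓.


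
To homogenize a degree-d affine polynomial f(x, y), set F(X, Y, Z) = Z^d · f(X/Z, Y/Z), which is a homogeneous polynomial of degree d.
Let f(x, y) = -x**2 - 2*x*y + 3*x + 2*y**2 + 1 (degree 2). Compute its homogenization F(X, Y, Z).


F(X, Y, Z) = -X**2 - 2*X*Y + 3*X*Z + 2*Y**2 + Z**2

deg(f) = 2.
Substitute x = X/Z, y = Y/Z into f, then multiply by Z^2.
  monomial -1·x^2·y^0 ↦ -1·X^2·Y^0·Z^0.
  monomial -2·x^1·y^1 ↦ -2·X^1·Y^1·Z^0.
  monomial 3·x^1·y^0 ↦ 3·X^1·Y^0·Z^1.
  monomial 2·x^0·y^2 ↦ 2·X^0·Y^2·Z^0.
  monomial 1·x^0·y^0 ↦ 1·X^0·Y^0·Z^2.
Collecting: F(X, Y, Z) = -X**2 - 2*X*Y + 3*X*Z + 2*Y**2 + Z**2.


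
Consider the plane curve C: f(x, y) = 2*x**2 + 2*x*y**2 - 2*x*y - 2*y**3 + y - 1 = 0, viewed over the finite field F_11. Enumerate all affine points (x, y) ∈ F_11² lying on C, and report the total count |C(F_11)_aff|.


Affine F_11-points: {(0, 10), (1, 1), (1, 4), (1, 7), (4, 2), (5, 2), (5, 6), (5, 8), (6, 5), (7, 5), (9, 4), (9, 6), (9, 10), (10, 1)}; count = 14.

For each of the 121 pairs (x, y) ∈ F_11², evaluate f(x, y) mod 11. Record the zeros.
  x = 0: [0↦10, 1↦9, 2↦7, 3↦3, 4↦7, 5↦7, 6↦2, 7↦2, 8↦6, 9↦2, 10↦0]  zeros at y ∈ {10}
  x = 1: [0↦1, 1↦0, 2↦2, 3↦6, 4↦0, 5↦5, 6↦9, 7↦0, 8↦10, 9↦5, 10↦6]  zeros at y ∈ {1, 4, 7}
  x = 2: [0↦7, 1↦6, 2↦1, 3↦2, 4↦8, 5↦7, 6↦9, 7↦2, 8↦7, 9↦1, 10↦5]  zeros at y ∈ ∅
  x = 3: [0↦6, 1↦5, 2↦4, 3↦2, 4↦9, 5↦2, 6↦2, 7↦8, 8↦8, 9↦1, 10↦8]  zeros at y ∈ ∅
  x = 4: [0↦9, 1↦8, 2↦0, 3↦6, 4↦3, 5↦1, 6↦10, 7↦7, 8↦2, 9↦5, 10↦4]  zeros at y ∈ {2}
  x = 5: [0↦5, 1↦4, 2↦0, 3↦3, 4↦1, 5↦4, 6↦0, 7↦10, 8↦0, 9↦2, 10↦4]  zeros at y ∈ {2, 6, 8}
  x = 6: [0↦5, 1↦4, 2↦4, 3↦4, 4↦3, 5↦0, 6↦5, 7↦6, 8↦2, 9↦3, 10↦8]  zeros at y ∈ {5}
  x = 7: [0↦9, 1↦8, 2↦1, 3↦9, 4↦9, 5↦0, 6↦3, 7↦6, 8↦8, 9↦8, 10↦5]  zeros at y ∈ {5}
  x = 8: [0↦6, 1↦5, 2↦2, 3↦7, 4↦8, 5↦4, 6↦5, 7↦10, 8↦7, 9↦6, 10↦6]  zeros at y ∈ ∅
  x = 9: [0↦7, 1↦6, 2↦7, 3↦9, 4↦0, 5↦1, 6↦0, 7↦7, 8↦10, 9↦8, 10↦0]  zeros at y ∈ {4, 6, 10}
  x = 10: [0↦1, 1↦0, 2↦5, 3↦4, 4↦7, 5↦2, 6↦10, 7↦8, 8↦6, 9↦3, 10↦9]  zeros at y ∈ {1}
Collecting zeros: affine points = {(0, 10), (1, 1), (1, 4), (1, 7), (4, 2), (5, 2), (5, 6), (5, 8), (6, 5), (7, 5), (9, 4), (9, 6), (9, 10), (10, 1)}.
Total count |C(F_11)_aff| = 14.


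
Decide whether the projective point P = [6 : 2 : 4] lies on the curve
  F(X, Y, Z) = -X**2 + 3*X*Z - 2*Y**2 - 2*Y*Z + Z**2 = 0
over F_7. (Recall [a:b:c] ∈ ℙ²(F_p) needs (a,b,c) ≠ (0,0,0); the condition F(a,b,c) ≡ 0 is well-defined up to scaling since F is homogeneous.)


F(6,2,4) ≡ 0 (mod 7); P is on the curve.

Evaluate F(6, 2, 4) term-by-term (mod 7).
  -X**2 ↦ -1·36·1·1 = -36
  3*X*Z ↦ 3·6·1·4 = 72
  -2*Y**2 ↦ -2·1·4·1 = -8
  -2*Y*Z ↦ -2·1·2·4 = -16
  Z**2 ↦ 1·1·1·16 = 16
Sum: F(6, 2, 4) = (-36) + (72) + (-8) + (-16) + (16) = 28.
Reducing mod 7: 28 ≡ 0 (mod 7).
Since F(a, b, c) ≡ 0 (mod 7), P lies on the curve.


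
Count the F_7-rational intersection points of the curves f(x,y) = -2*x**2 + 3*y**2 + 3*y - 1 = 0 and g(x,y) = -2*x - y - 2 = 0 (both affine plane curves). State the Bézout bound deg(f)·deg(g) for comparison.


Common zeros: ∅; count = 0; Bézout bound = 2.

deg(f) = 2, deg(g) = 1, so Bézout bound = 2.
Scan x ∈ F_7. For each x, list the y ∈ F_7 with f(x, y) ≡ 0 and those with g(x, y) ≡ 0 (mod 7); the common zeros in that column are the intersection.
  x = 0: f ≡ 0 at y ∈ {3}; g ≡ 0 at y ∈ {5}; common: ∅.
  x = 1: f ≡ 0 at y ∈ ∅; g ≡ 0 at y ∈ {3}; common: ∅.
  x = 2: f ≡ 0 at y ∈ ∅; g ≡ 0 at y ∈ {1}; common: ∅.
  x = 3: f ≡ 0 at y ∈ ∅; g ≡ 0 at y ∈ {6}; common: ∅.
  x = 4: f ≡ 0 at y ∈ ∅; g ≡ 0 at y ∈ {4}; common: ∅.
  x = 5: f ≡ 0 at y ∈ ∅; g ≡ 0 at y ∈ {2}; common: ∅.
  x = 6: f ≡ 0 at y ∈ ∅; g ≡ 0 at y ∈ {0}; common: ∅.
Collecting: common zeros = ∅, so the count is 0.
Comparison with the Bézout bound: 0 ≤ 2 = deg(f)·deg(g), as expected for curves with no common component (the affine F_7-count falls short of the bound because intersections may lie at infinity, over extension fields, or carry multiplicity).


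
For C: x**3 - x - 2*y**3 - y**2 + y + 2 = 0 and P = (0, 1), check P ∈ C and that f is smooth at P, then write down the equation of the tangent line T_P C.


Tangent line at P: -x - 7*y + 7 = 0.

Step 1: f(0, 1) = 0, so P lies on C.
Step 2: partial derivatives
  f_x(x, y) = 3*x**2 - 1, f_y(x, y) = -6*y**2 - 2*y + 1.
  f_x(P) = -1, f_y(P) = -7 (gradient nonzero, so P is smooth).
Step 3: tangent line at P: -1·(x − 0) + -7·(y − 1) = 0.
Expanding: -x - 7*y + 7 = 0.


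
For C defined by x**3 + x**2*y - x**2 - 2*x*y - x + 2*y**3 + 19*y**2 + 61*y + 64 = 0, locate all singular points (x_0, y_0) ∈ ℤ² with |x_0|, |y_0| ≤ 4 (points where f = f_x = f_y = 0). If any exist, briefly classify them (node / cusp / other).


Singular points: {(1, -3)}; classification: node.

Compute partial derivatives:
  f_x = 3*x**2 + 2*x*y - 2*x - 2*y - 1.
  f_y = x**2 - 2*x + 6*y**2 + 38*y + 61.
Scan x_0 ∈ {−4, ..., 4}. For each x_0, f_y(x_0, y) is a polynomial in y; find its integer roots y ∈ {−4, ..., 4}, then test f_x and f at those candidates.
  x = -4: f_y(-4, y) = 6*y**2 + 38*y + 85; no integer root y with |y| ≤ 4.
  x = -3: f_y(-3, y) = 6*y**2 + 38*y + 76; no integer root y with |y| ≤ 4.
  x = -2: f_y(-2, y) = 6*y**2 + 38*y + 69; no integer root y with |y| ≤ 4.
  x = -1: f_y(-1, y) = 6*y**2 + 38*y + 64; no integer root y with |y| ≤ 4.
  x = 0: f_y(0, y) = 6*y**2 + 38*y + 61; no integer root y with |y| ≤ 4.
  x = 1: f_y(1, y) = 6*y**2 + 38*y + 60; vanishes at y ∈ {-3}. (1, -3): f_x = 0, f = 0 — SINGULAR.
  x = 2: f_y(2, y) = 6*y**2 + 38*y + 61; no integer root y with |y| ≤ 4.
  x = 3: f_y(3, y) = 6*y**2 + 38*y + 64; no integer root y with |y| ≤ 4.
  x = 4: f_y(4, y) = 6*y**2 + 38*y + 69; no integer root y with |y| ≤ 4.
Only singular point on the grid: (1, -3).
Classify: substitute x = 1 + u, y = -3 + v and expand: f = u**3 + u**2*v - u**2 + 2*v**3 + v**2.
No constant or linear terms (consistent with a singular point). Quadratic part: -u**2 + v**2. Cubic part: u**3 + u**2*v + 2*v**3.
The quadratic part v**2 - u**2 = (v − u)(v + u) splits into two distinct linear factors, so there are two distinct tangent lines y − -3 = ±(x − 1) — this is a node (ordinary double point).
Classification: node.


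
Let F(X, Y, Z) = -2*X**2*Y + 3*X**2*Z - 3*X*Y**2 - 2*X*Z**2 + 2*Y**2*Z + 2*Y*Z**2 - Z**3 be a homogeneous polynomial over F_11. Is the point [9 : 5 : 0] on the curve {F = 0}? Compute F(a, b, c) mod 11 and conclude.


F(9,5,0) ≡ 0 (mod 11); P is on the curve.

Evaluate F(9, 5, 0) term-by-term (mod 11).
  -2*X**2*Y ↦ -2·81·5·1 = -810
  3*X**2*Z ↦ 3·81·1·0 = 0
  -3*X*Y**2 ↦ -3·9·25·1 = -675
  -2*X*Z**2 ↦ -2·9·1·0 = 0
  2*Y**2*Z ↦ 2·1·25·0 = 0
  2*Y*Z**2 ↦ 2·1·5·0 = 0
  -Z**3 ↦ -1·1·1·0 = 0
Sum: F(9, 5, 0) = (-810) + (0) + (-675) + (0) + (0) + (0) + (0) = -1485.
Reducing mod 11: -1485 ≡ 0 (mod 11).
Since F(a, b, c) ≡ 0 (mod 11), P lies on the curve.


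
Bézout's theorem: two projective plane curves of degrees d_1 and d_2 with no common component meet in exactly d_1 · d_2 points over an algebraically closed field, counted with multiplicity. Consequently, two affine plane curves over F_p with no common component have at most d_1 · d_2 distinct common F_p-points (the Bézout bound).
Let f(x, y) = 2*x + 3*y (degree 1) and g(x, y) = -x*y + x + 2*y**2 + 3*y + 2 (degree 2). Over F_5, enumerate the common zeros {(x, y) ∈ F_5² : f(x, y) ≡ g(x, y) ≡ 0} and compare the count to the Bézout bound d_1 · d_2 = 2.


Common zeros: ∅; count = 0; Bézout bound = 2.

deg(f) = 1, deg(g) = 2, so Bézout bound = 2.
Scan x ∈ F_5. For each x, list the y ∈ F_5 with f(x, y) ≡ 0 and those with g(x, y) ≡ 0 (mod 5); the common zeros in that column are the intersection.
  x = 0: f ≡ 0 at y ∈ {0}; g ≡ 0 at y ∈ ∅; common: ∅.
  x = 1: f ≡ 0 at y ∈ {1}; g ≡ 0 at y ∈ {2}; common: ∅.
  x = 2: f ≡ 0 at y ∈ {2}; g ≡ 0 at y ∈ {3, 4}; common: ∅.
  x = 3: f ≡ 0 at y ∈ {3}; g ≡ 0 at y ∈ {0}; common: ∅.
  x = 4: f ≡ 0 at y ∈ {4}; g ≡ 0 at y ∈ ∅; common: ∅.
Collecting: common zeros = ∅, so the count is 0.
Comparison with the Bézout bound: 0 ≤ 2 = deg(f)·deg(g), as expected for curves with no common component (the affine F_5-count falls short of the bound because intersections may lie at infinity, over extension fields, or carry multiplicity).


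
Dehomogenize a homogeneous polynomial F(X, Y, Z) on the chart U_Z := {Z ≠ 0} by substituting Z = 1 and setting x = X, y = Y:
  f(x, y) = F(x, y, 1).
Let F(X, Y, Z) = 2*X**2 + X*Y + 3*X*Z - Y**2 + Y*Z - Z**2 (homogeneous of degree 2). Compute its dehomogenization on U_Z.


f(x, y) = 2*x**2 + x*y + 3*x - y**2 + y - 1

On U_Z we set Z = 1. Each monomial c·X^i·Y^j·Z^k in F becomes c·x^i·y^j·1^k = c·x^i·y^j.
Substituting Z = 1: F(X, Y, 1) = 2*x**2 + x*y + 3*x - y**2 + y - 1.
Note: deg(f) ≤ deg(F) = 2; strict inequality happens when F is divisible by Z (lost terms).


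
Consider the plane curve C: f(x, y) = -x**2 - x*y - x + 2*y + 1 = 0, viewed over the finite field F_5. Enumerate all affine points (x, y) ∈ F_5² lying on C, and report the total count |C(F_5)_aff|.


Affine F_5-points: {(0, 2), (1, 1), (2, 0), (2, 1), (2, 2), (2, 3), (2, 4), (3, 4), (4, 3)}; count = 9.

For each of the 25 pairs (x, y) ∈ F_5², evaluate f(x, y) mod 5. Record the zeros.
  x = 0: [0↦1, 1↦3, 2↦0, 3↦2, 4↦4]  zeros at y ∈ {2}
  x = 1: [0↦4, 1↦0, 2↦1, 3↦2, 4↦3]  zeros at y ∈ {1}
  x = 2: [0↦0, 1↦0, 2↦0, 3↦0, 4↦0]  zeros at y ∈ {0, 1, 2, 3, 4}
  x = 3: [0↦4, 1↦3, 2↦2, 3↦1, 4↦0]  zeros at y ∈ {4}
  x = 4: [0↦1, 1↦4, 2↦2, 3↦0, 4↦3]  zeros at y ∈ {3}
Collecting zeros: affine points = {(0, 2), (1, 1), (2, 0), (2, 1), (2, 2), (2, 3), (2, 4), (3, 4), (4, 3)}.
Total count |C(F_5)_aff| = 9.


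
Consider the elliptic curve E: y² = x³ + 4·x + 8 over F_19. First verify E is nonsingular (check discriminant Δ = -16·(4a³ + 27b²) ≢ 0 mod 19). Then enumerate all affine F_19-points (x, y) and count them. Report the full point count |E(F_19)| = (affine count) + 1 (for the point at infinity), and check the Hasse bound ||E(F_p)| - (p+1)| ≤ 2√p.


Affine points = {(2, 9), (2, 10), (3, 3), (3, 16), (5, 1), (5, 18), (6, 1), (6, 18), (8, 1), (8, 18), (12, 6), (12, 13), (15, 2), (15, 17), (16, 8), (16, 11), (17, 7), (17, 12)}; affine count = 18; |E(F_19)| = 19.

Discriminant check: Δ ∝ 4a³ + 27b² = 4·4³ + 27·8² = 4·64 + 27·64 ≡ 8 (mod 19). Nonzero ⇒ E is nonsingular.
For each x ∈ F_19, compute rhs = x³ + 4·x + 8 mod 19, then count y ∈ F_19 with y² ≡ rhs.
  x = 0: rhs = 8, matching y values: none (0 points).
  x = 1: rhs = 13, matching y values: none (0 points).
  x = 2: rhs = 5, matching y values: 9, 10 (2 points).
  x = 3: rhs = 9, matching y values: 3, 16 (2 points).
  x = 4: rhs = 12, matching y values: none (0 points).
  x = 5: rhs = 1, matching y values: 1, 18 (2 points).
  x = 6: rhs = 1, matching y values: 1, 18 (2 points).
  x = 7: rhs = 18, matching y values: none (0 points).
  x = 8: rhs = 1, matching y values: 1, 18 (2 points).
  x = 9: rhs = 13, matching y values: none (0 points).
  x = 10: rhs = 3, matching y values: none (0 points).
  x = 11: rhs = 15, matching y values: none (0 points).
  x = 12: rhs = 17, matching y values: 6, 13 (2 points).
  x = 13: rhs = 15, matching y values: none (0 points).
  x = 14: rhs = 15, matching y values: none (0 points).
  x = 15: rhs = 4, matching y values: 2, 17 (2 points).
  x = 16: rhs = 7, matching y values: 8, 11 (2 points).
  x = 17: rhs = 11, matching y values: 7, 12 (2 points).
  x = 18: rhs = 3, matching y values: none (0 points).
Total affine count: 18.
Full point count |E(F_19)| = 18 + 1 = 19.
Hasse bound: |19 − (19+1)| = |-1| = 1 ≤ 2√19 ≈ 8.7178 ✓.
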